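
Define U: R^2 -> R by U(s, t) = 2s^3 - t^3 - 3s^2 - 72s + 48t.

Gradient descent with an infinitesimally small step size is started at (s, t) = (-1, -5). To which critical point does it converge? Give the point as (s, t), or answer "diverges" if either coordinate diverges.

U is separable, so gradient descent decouples: s follows -∂U/∂s, t follows -∂U/∂t.
∂U/∂s = 6(s - 4)(s + 3); at s=-1 this is -60, so s increases.
∂U/∂t = -3(t - 4)(t + 4); at t=-5 this is -27, so t increases.
s converges to its nearest critical value 4 (a local min of the s-part); t converges to -4. The iterate converges to (4, -4).

(4, -4)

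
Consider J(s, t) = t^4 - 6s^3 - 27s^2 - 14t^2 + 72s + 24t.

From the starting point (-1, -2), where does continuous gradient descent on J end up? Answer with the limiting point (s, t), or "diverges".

J is separable, so gradient descent decouples: s follows -∂J/∂s, t follows -∂J/∂t.
∂J/∂s = -18(s - 1)(s + 4); at s=-1 this is 108, so s decreases.
∂J/∂t = 4(t - 2)(t - 1)(t + 3); at t=-2 this is 48, so t decreases.
s converges to its nearest critical value -4 (a local min of the s-part); t converges to -3. The iterate converges to (-4, -3).

(-4, -3)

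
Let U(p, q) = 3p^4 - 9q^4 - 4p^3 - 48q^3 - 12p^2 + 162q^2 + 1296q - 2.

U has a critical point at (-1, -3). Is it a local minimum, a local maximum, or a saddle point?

The mixed partial ∂²U/∂p∂q is 0, so the Hessian at any point is diag(U_pp, U_qq) = diag(12(3p^2 - 2p - 2), 36(-3q^2 - 8q + 9)).
At (-1, -3): H = diag(36, 216).
Both eigenvalues are positive, so H is positive definite: a local minimum.

local minimum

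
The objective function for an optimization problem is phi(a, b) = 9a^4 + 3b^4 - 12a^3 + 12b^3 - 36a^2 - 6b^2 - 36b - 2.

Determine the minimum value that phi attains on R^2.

phi(a,b) separates as P(a) + Q(b) − 2, so its minimum is min P + min Q − 2.
P'(a) = 36a(a - 2)(a + 1) vanishes at a ∈ {-1, 0, 2}; Q'(b) = 12(b - 1)(b + 1)(b + 3) vanishes at b ∈ {-3, -1, 1}.
Local minima of P (where P''>0): P(-1)=-15, P(2)=-96. Local minima of Q: Q(-3)=-27, Q(1)=-27.
So the global minimum of phi is P(2) + Q(-3) − 2 = -96 − 27 − 2 = -125, attained at (2, -3).

-125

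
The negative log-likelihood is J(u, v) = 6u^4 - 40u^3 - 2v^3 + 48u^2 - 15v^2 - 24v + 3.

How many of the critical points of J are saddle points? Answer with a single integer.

J separates as a function of u plus a function of v, so ∇J=0 decouples.
∂J/∂u = 24u(u - 4)(u - 1) = 0 at u ∈ {0, 1, 4}; ∂J/∂v = -6(v + 1)(v + 4) = 0 at v ∈ {-4, -1}.
The Hessian is diagonal: diag(J_uu, J_vv). Second derivatives: J_uu(0)=96, J_uu(1)=-72, J_uu(4)=288; J_vv(-4)=18, J_vv(-1)=-18.
Saddle points occur where the two diagonal entries have opposite signs: (0, -1), (1, -4), (4, -1). Count: 3.

3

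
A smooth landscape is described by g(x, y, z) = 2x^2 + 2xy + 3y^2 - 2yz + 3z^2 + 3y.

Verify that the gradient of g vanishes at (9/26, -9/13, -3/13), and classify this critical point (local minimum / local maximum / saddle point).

∇g = (4x + 2y, 2x + 6y - 2z + 3, -2y + 6z); substituting (9/26, -9/13, -3/13) gives ∇g = (0, 0, 0), so (9/26, -9/13, -3/13) is indeed a critical point.
The Hessian is constant: H = [[4, 2, 0], [2, 6, -2], [0, -2, 6]].
Leading principal minors: Δ₁ = 4, Δ₂ = 20, Δ₃ = 104.
All leading minors are positive, so H is positive definite: a local minimum.

local minimum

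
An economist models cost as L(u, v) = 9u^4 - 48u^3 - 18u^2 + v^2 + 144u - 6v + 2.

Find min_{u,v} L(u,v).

L(u,v) separates as P(u) + Q(v) + 2, so its minimum is min P + min Q + 2.
P'(u) = 36(u - 4)(u - 1)(u + 1) vanishes at u ∈ {-1, 1, 4}; Q'(v) = 2v - 6 vanishes at v ∈ {3}.
Local minima of P (where P''>0): P(-1)=-105, P(4)=-480. Local minima of Q: Q(3)=-9.
So the global minimum of L is P(4) + Q(3) + 2 = -480 − 9 + 2 = -487, attained at (4, 3).

-487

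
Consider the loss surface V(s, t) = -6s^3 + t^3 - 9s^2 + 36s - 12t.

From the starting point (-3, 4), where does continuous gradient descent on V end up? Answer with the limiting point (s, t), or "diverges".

V is separable, so gradient descent decouples: s follows -∂V/∂s, t follows -∂V/∂t.
∂V/∂s = -18(s - 1)(s + 2); at s=-3 this is -72, so s increases.
∂V/∂t = 3(t - 2)(t + 2); at t=4 this is 36, so t decreases.
s converges to its nearest critical value -2 (a local min of the s-part); t converges to 2. The iterate converges to (-2, 2).

(-2, 2)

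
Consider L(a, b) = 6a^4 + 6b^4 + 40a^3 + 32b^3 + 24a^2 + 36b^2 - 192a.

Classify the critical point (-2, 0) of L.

saddle point

The mixed partial ∂²L/∂a∂b is 0, so the Hessian at any point is diag(L_aa, L_bb) = diag(24(3a^2 + 10a + 2), 24(3b^2 + 8b + 3)).
At (-2, 0): H = diag(-144, 72).
The eigenvalues have opposite signs, so H is indefinite: a saddle point.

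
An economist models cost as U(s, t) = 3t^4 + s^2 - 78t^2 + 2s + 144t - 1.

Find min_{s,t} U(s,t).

U(s,t) separates as P(s) + Q(t) − 1, so its minimum is min P + min Q − 1.
P'(s) = 2s + 2 vanishes at s ∈ {-1}; Q'(t) = 12(t - 3)(t - 1)(t + 4) vanishes at t ∈ {-4, 1, 3}.
Local minima of P (where P''>0): P(-1)=-1. Local minima of Q: Q(-4)=-1056, Q(3)=-27.
So the global minimum of U is P(-1) + Q(-4) − 1 = -1 − 1056 − 1 = -1058, attained at (-1, -4).

-1058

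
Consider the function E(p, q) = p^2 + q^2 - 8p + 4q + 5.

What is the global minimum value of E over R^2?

-15

E(p,q) separates as A(p) + B(q) + 5, so its minimum is min A + min B + 5.
A'(p) = 2p - 8 vanishes at p ∈ {4}; B'(q) = 2q + 4 vanishes at q ∈ {-2}.
Local minima of A (where A''>0): A(4)=-16. Local minima of B: B(-2)=-4.
So the global minimum of E is A(4) + B(-2) + 5 = -16 − 4 + 5 = -15, attained at (4, -2).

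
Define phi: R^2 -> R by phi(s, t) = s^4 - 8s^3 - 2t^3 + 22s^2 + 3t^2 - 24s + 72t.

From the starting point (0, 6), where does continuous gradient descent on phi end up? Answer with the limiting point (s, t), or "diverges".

phi is separable, so gradient descent decouples: s follows -∂phi/∂s, t follows -∂phi/∂t.
∂phi/∂s = 4(s - 3)(s - 2)(s - 1); at s=0 this is -24, so s increases.
∂phi/∂t = -6(t - 4)(t + 3); at t=6 this is -108, so t increases.
The t-coordinate has no critical point in that direction and runs off to infinity.

diverges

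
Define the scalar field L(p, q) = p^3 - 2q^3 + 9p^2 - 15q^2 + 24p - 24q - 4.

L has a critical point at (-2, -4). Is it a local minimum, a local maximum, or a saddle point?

local minimum

The mixed partial ∂²L/∂p∂q is 0, so the Hessian at any point is diag(L_pp, L_qq) = diag(6(p + 3), -6(2q + 5)).
At (-2, -4): H = diag(6, 18).
Both eigenvalues are positive, so H is positive definite: a local minimum.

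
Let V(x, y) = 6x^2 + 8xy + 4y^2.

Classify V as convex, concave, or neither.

V is quadratic, so its Hessian is the constant matrix H = [[12, 8], [8, 8]].
det(H) = 32, tr(H) = 20.
det(H) > 0 and tr(H) > 0, so H is positive definite everywhere: convex.

convex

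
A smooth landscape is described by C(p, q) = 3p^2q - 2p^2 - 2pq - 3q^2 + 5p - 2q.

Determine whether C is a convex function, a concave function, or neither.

neither

The term 3p^2q is cubic, so the Hessian is not constant.
∂²C/∂p² = 6q - 4, which takes both signs as q varies (negative for sufficiently negative q). A diagonal entry of the Hessian changing sign means the Hessian is neither positive- nor negative-semidefinite on all of R^2.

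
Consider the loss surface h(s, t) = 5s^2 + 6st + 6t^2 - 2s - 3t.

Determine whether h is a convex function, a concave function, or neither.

h is quadratic, so its Hessian is the constant matrix H = [[10, 6], [6, 12]].
det(H) = 84, tr(H) = 22.
det(H) > 0 and tr(H) > 0, so H is positive definite everywhere: convex.

convex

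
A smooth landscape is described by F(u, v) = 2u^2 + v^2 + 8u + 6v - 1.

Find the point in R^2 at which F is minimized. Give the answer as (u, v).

(-2, -3)

F(u,v) separates as P(u) + Q(v) − 1, so its minimum is min P + min Q − 1.
P'(u) = 4u + 8 vanishes at u ∈ {-2}; Q'(v) = 2v + 6 vanishes at v ∈ {-3}.
Local minima of P (where P''>0): P(-2)=-8. Local minima of Q: Q(-3)=-9.
So the global minimum of F is P(-2) + Q(-3) − 1 = -8 − 9 − 1 = -18, attained at (-2, -3).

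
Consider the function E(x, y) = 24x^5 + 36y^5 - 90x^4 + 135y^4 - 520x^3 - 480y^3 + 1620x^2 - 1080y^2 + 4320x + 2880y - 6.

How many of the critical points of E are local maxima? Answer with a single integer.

E separates as a function of x plus a function of y, so ∇E=0 decouples.
∂E/∂x = 120(x - 4)(x - 3)(x + 1)(x + 3) = 0 at x ∈ {-3, -1, 3, 4}; ∂E/∂y = 180(y - 2)(y - 1)(y + 2)(y + 4) = 0 at y ∈ {-4, -2, 1, 2}.
The Hessian is diagonal: diag(E_xx, E_yy). Second derivatives: E_xx(-3)=-10080, E_xx(-1)=4800, E_xx(3)=-2880, E_xx(4)=4200; E_yy(-4)=-10800, E_yy(-2)=4320, E_yy(1)=-2700, E_yy(2)=4320.
Local maxima occur where both diagonal entries negative: (-3, -4), (-3, 1), (3, -4), (3, 1). Count: 4.

4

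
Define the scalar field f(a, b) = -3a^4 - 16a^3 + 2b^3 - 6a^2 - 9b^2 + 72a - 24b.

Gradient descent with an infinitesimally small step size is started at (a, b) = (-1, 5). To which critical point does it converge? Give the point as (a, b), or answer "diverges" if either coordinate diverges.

f is separable, so gradient descent decouples: a follows -∂f/∂a, b follows -∂f/∂b.
∂f/∂a = -12(a - 1)(a + 2)(a + 3); at a=-1 this is 48, so a decreases.
∂f/∂b = 6(b - 4)(b + 1); at b=5 this is 36, so b decreases.
a converges to its nearest critical value -2 (a local min of the a-part); b converges to 4. The iterate converges to (-2, 4).

(-2, 4)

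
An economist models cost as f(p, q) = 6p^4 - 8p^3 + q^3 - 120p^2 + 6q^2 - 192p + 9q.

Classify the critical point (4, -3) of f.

saddle point

The mixed partial ∂²f/∂p∂q is 0, so the Hessian at any point is diag(f_pp, f_qq) = diag(24(3p^2 - 2p - 10), 6(q + 2)).
At (4, -3): H = diag(720, -6).
The eigenvalues have opposite signs, so H is indefinite: a saddle point.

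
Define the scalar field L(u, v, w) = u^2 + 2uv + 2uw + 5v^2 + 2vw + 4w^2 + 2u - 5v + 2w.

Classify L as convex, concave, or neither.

L is quadratic, so its Hessian is the constant matrix H = [[2, 2, 2], [2, 10, 2], [2, 2, 8]].
Leading principal minors: 2, 16, 96.
All positive ⇒ H ≻ 0 ⇒ convex.

convex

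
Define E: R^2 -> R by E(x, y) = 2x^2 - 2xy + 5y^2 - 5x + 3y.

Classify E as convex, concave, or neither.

E is quadratic, so its Hessian is the constant matrix H = [[4, -2], [-2, 10]].
det(H) = 36, tr(H) = 14.
det(H) > 0 and tr(H) > 0, so H is positive definite everywhere: convex.

convex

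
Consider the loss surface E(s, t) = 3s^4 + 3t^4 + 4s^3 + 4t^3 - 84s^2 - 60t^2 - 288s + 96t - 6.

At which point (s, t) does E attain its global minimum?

E(s,t) separates as P(s) + Q(t) − 6, so its minimum is min P + min Q − 6.
P'(s) = 12(s - 4)(s + 2)(s + 3) vanishes at s ∈ {-3, -2, 4}; Q'(t) = 12(t - 2)(t - 1)(t + 4) vanishes at t ∈ {-4, 1, 2}.
Local minima of P (where P''>0): P(-3)=243, P(4)=-1472. Local minima of Q: Q(-4)=-832, Q(2)=32.
So the global minimum of E is P(4) + Q(-4) − 6 = -1472 − 832 − 6 = -2310, attained at (4, -4).

(4, -4)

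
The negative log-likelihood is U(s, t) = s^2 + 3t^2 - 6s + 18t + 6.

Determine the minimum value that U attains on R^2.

-30

U(s,t) separates as P(s) + Q(t) + 6, so its minimum is min P + min Q + 6.
P'(s) = 2s - 6 vanishes at s ∈ {3}; Q'(t) = 6(t + 3) vanishes at t ∈ {-3}.
Local minima of P (where P''>0): P(3)=-9. Local minima of Q: Q(-3)=-27.
So the global minimum of U is P(3) + Q(-3) + 6 = -9 − 27 + 6 = -30, attained at (3, -3).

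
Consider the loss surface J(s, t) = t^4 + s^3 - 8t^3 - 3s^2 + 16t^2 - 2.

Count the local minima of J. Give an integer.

J separates as a function of s plus a function of t, so ∇J=0 decouples.
∂J/∂s = 3s(s - 2) = 0 at s ∈ {0, 2}; ∂J/∂t = 4t(t - 4)(t - 2) = 0 at t ∈ {0, 2, 4}.
The Hessian is diagonal: diag(J_ss, J_tt). Second derivatives: J_ss(0)=-6, J_ss(2)=6; J_tt(0)=32, J_tt(2)=-16, J_tt(4)=32.
Local minima occur where both diagonal entries positive: (2, 0), (2, 4). Count: 2.

2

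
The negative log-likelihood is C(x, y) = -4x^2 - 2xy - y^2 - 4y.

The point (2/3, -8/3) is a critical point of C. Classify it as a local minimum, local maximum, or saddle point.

The Hessian of C is constant: H = [[-8, -2], [-2, -2]].
det(H) = (-8)·(-2) − (-2)² = 12.
det(H) > 0 and tr(H) = -10 < 0, so H is negative definite and the point is a local maximum.

local maximum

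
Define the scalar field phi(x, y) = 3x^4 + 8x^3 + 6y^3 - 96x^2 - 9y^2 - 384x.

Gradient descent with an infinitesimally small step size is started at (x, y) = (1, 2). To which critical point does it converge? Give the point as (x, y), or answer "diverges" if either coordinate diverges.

phi is separable, so gradient descent decouples: x follows -∂phi/∂x, y follows -∂phi/∂y.
∂phi/∂x = 12(x - 4)(x + 2)(x + 4); at x=1 this is -540, so x increases.
∂phi/∂y = 18y(y - 1); at y=2 this is 36, so y decreases.
x converges to its nearest critical value 4 (a local min of the x-part); y converges to 1. The iterate converges to (4, 1).

(4, 1)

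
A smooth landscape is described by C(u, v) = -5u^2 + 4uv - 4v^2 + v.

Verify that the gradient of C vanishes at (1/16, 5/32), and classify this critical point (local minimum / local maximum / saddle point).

local maximum

∇C = (-10u + 4v, 4u - 8v + 1); substituting (1/16, 5/32) gives ∇C = (0, 0), so (1/16, 5/32) is indeed a critical point.
The Hessian of C is constant: H = [[-10, 4], [4, -8]].
det(H) = (-10)·(-8) − 4² = 64.
det(H) > 0 and tr(H) = -18 < 0, so H is negative definite and the point is a local maximum.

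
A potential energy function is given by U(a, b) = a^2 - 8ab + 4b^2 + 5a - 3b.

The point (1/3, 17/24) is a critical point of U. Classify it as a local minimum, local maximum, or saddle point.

saddle point

The Hessian of U is constant: H = [[2, -8], [-8, 8]].
det(H) = 2·8 − (-8)² = -48.
Since det(H) < 0, H is indefinite and the critical point is a saddle point.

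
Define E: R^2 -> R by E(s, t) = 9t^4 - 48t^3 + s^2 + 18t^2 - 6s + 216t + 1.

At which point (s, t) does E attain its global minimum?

E(s,t) separates as P(s) + Q(t) + 1, so its minimum is min P + min Q + 1.
P'(s) = 2s - 6 vanishes at s ∈ {3}; Q'(t) = 36(t - 3)(t - 2)(t + 1) vanishes at t ∈ {-1, 2, 3}.
Local minima of P (where P''>0): P(3)=-9. Local minima of Q: Q(-1)=-141, Q(3)=243.
So the global minimum of E is P(3) + Q(-1) + 1 = -9 − 141 + 1 = -149, attained at (3, -1).

(3, -1)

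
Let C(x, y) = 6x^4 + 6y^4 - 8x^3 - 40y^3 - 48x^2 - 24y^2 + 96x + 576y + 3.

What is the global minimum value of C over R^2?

-1053

C(x,y) separates as P(x) + Q(y) + 3, so its minimum is min P + min Q + 3.
P'(x) = 24(x - 2)(x - 1)(x + 2) vanishes at x ∈ {-2, 1, 2}; Q'(y) = 24(y - 4)(y - 3)(y + 2) vanishes at y ∈ {-2, 3, 4}.
Local minima of P (where P''>0): P(-2)=-224, P(2)=32. Local minima of Q: Q(-2)=-832, Q(4)=896.
So the global minimum of C is P(-2) + Q(-2) + 3 = -224 − 832 + 3 = -1053, attained at (-2, -2).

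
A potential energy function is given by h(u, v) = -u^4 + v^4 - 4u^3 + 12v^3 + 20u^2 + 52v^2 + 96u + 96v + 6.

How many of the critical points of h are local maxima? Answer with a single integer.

2

h separates as a function of u plus a function of v, so ∇h=0 decouples.
∂h/∂u = -4(u - 3)(u + 2)(u + 4) = 0 at u ∈ {-4, -2, 3}; ∂h/∂v = 4(v + 2)(v + 3)(v + 4) = 0 at v ∈ {-4, -3, -2}.
The Hessian is diagonal: diag(h_uu, h_vv). Second derivatives: h_uu(-4)=-56, h_uu(-2)=40, h_uu(3)=-140; h_vv(-4)=8, h_vv(-3)=-4, h_vv(-2)=8.
Local maxima occur where both diagonal entries negative: (-4, -3), (3, -3). Count: 2.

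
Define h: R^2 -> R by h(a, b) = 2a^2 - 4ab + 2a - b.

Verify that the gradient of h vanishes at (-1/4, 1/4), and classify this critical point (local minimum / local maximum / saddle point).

saddle point

∇h = (4a - 4b + 2, -4a - 1); substituting (-1/4, 1/4) gives ∇h = (0, 0), so (-1/4, 1/4) is indeed a critical point.
The Hessian of h is constant: H = [[4, -4], [-4, 0]].
det(H) = 4·0 − (-4)² = -16.
Since det(H) < 0, H is indefinite and the critical point is a saddle point.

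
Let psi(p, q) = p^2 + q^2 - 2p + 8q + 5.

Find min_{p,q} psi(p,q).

psi(p,q) separates as A(p) + B(q) + 5, so its minimum is min A + min B + 5.
A'(p) = 2p - 2 vanishes at p ∈ {1}; B'(q) = 2q + 8 vanishes at q ∈ {-4}.
Local minima of A (where A''>0): A(1)=-1. Local minima of B: B(-4)=-16.
So the global minimum of psi is A(1) + B(-4) + 5 = -1 − 16 + 5 = -12, attained at (1, -4).

-12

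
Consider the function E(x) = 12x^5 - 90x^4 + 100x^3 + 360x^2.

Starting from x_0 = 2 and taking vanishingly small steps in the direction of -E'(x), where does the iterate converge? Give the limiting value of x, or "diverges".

E'(x) = 60x(x - 4)(x - 3)(x + 1), so E'(2) = 720.
Gradient descent moves in the -E' direction, i.e. x is decreasing.
The nearest critical point in that direction is x = 0, where E'' = 720 > 0 (a local minimum). The iterate converges there.

0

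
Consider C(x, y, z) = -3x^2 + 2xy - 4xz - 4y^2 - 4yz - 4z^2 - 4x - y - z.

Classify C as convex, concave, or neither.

C is quadratic, so its Hessian is the constant matrix H = [[-6, 2, -4], [2, -8, -4], [-4, -4, -8]].
Leading principal minors: -6, 44, -64.
Signs alternate −, +, − ⇒ H ≺ 0 ⇒ concave.

concave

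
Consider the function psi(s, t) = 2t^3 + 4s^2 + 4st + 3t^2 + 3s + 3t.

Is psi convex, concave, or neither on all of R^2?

neither

The term 2t^3 is cubic, so the Hessian is not constant.
∂²psi/∂t² = 12t + 6, which takes both signs as t varies (negative for sufficiently negative t). A diagonal entry of the Hessian changing sign means the Hessian is neither positive- nor negative-semidefinite on all of R^2.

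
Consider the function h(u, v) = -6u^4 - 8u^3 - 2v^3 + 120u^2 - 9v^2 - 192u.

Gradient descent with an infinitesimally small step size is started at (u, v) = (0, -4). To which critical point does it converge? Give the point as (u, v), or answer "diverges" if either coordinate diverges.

(1, -3)

h is separable, so gradient descent decouples: u follows -∂h/∂u, v follows -∂h/∂v.
∂h/∂u = -24(u - 2)(u - 1)(u + 4); at u=0 this is -192, so u increases.
∂h/∂v = -6v(v + 3); at v=-4 this is -24, so v increases.
u converges to its nearest critical value 1 (a local min of the u-part); v converges to -3. The iterate converges to (1, -3).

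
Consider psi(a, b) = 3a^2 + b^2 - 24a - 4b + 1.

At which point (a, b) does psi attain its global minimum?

psi(a,b) separates as P(a) + Q(b) + 1, so its minimum is min P + min Q + 1.
P'(a) = 6a - 24 vanishes at a ∈ {4}; Q'(b) = 2b - 4 vanishes at b ∈ {2}.
Local minima of P (where P''>0): P(4)=-48. Local minima of Q: Q(2)=-4.
So the global minimum of psi is P(4) + Q(2) + 1 = -48 − 4 + 1 = -51, attained at (4, 2).

(4, 2)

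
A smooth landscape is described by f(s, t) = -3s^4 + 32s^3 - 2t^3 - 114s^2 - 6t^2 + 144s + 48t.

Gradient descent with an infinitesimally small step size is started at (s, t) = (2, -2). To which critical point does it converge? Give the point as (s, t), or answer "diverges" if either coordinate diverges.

f is separable, so gradient descent decouples: s follows -∂f/∂s, t follows -∂f/∂t.
∂f/∂s = -12(s - 4)(s - 3)(s - 1); at s=2 this is -24, so s increases.
∂f/∂t = -6(t - 2)(t + 4); at t=-2 this is 48, so t decreases.
s converges to its nearest critical value 3 (a local min of the s-part); t converges to -4. The iterate converges to (3, -4).

(3, -4)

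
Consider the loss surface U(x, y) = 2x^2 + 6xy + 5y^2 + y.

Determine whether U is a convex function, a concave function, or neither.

convex

U is quadratic, so its Hessian is the constant matrix H = [[4, 6], [6, 10]].
det(H) = 4, tr(H) = 14.
det(H) > 0 and tr(H) > 0, so H is positive definite everywhere: convex.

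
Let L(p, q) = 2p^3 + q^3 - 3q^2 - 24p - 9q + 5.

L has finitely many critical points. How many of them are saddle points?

L separates as a function of p plus a function of q, so ∇L=0 decouples.
∂L/∂p = 6(p - 2)(p + 2) = 0 at p ∈ {-2, 2}; ∂L/∂q = 3(q - 3)(q + 1) = 0 at q ∈ {-1, 3}.
The Hessian is diagonal: diag(L_pp, L_qq). Second derivatives: L_pp(-2)=-24, L_pp(2)=24; L_qq(-1)=-12, L_qq(3)=12.
Saddle points occur where the two diagonal entries have opposite signs: (-2, 3), (2, -1). Count: 2.

2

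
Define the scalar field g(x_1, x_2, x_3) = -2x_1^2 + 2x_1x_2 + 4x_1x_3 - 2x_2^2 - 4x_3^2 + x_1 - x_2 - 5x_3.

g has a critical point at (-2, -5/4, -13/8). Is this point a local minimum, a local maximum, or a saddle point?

local maximum

The Hessian is constant: H = [[-4, 2, 4], [2, -4, 0], [4, 0, -8]].
Leading principal minors: Δ₁ = -4, Δ₂ = 12, Δ₃ = -32.
The minors alternate sign starting negative (−, +, −), so H is negative definite: a local maximum.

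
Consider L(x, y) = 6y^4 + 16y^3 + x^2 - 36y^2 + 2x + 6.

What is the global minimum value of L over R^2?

L(x,y) separates as P(x) + Q(y) + 6, so its minimum is min P + min Q + 6.
P'(x) = 2x + 2 vanishes at x ∈ {-1}; Q'(y) = 24y(y - 1)(y + 3) vanishes at y ∈ {-3, 0, 1}.
Local minima of P (where P''>0): P(-1)=-1. Local minima of Q: Q(-3)=-270, Q(1)=-14.
So the global minimum of L is P(-1) + Q(-3) + 6 = -1 − 270 + 6 = -265, attained at (-1, -3).

-265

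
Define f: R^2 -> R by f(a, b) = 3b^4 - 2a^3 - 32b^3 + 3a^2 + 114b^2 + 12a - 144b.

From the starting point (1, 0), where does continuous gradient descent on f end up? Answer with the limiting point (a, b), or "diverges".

(-1, 1)

f is separable, so gradient descent decouples: a follows -∂f/∂a, b follows -∂f/∂b.
∂f/∂a = -6(a - 2)(a + 1); at a=1 this is 12, so a decreases.
∂f/∂b = 12(b - 4)(b - 3)(b - 1); at b=0 this is -144, so b increases.
a converges to its nearest critical value -1 (a local min of the a-part); b converges to 1. The iterate converges to (-1, 1).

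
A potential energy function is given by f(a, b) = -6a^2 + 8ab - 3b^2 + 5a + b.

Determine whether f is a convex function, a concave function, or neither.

f is quadratic, so its Hessian is the constant matrix H = [[-12, 8], [8, -6]].
det(H) = 8, tr(H) = -18.
det(H) > 0 and tr(H) < 0, so H is negative definite everywhere: concave.

concave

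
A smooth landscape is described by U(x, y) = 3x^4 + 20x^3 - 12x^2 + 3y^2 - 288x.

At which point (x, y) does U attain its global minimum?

U(x,y) separates as P(x) + Q(y), so its minimum is min P + min Q.
P'(x) = 12(x - 2)(x + 3)(x + 4) vanishes at x ∈ {-4, -3, 2}; Q'(y) = 6y vanishes at y ∈ {0}.
Local minima of P (where P''>0): P(-4)=448, P(2)=-416. Local minima of Q: Q(0)=0.
So the global minimum of U is P(2) + Q(0) = -416 + 0 = -416, attained at (2, 0).

(2, 0)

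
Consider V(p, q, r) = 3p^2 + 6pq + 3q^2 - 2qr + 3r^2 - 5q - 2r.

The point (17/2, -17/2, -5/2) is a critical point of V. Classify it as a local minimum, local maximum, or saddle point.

saddle point

The Hessian is constant: H = [[6, 6, 0], [6, 6, -2], [0, -2, 6]].
Leading principal minors: Δ₁ = 6, Δ₂ = 0, Δ₃ = -24.
The minors fit neither the all-positive nor the alternating-sign pattern, so H is indefinite: a saddle point.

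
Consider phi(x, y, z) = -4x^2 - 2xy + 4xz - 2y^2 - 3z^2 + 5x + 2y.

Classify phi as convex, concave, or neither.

phi is quadratic, so its Hessian is the constant matrix H = [[-8, -2, 4], [-2, -4, 0], [4, 0, -6]].
Leading principal minors: -8, 28, -104.
Signs alternate −, +, − ⇒ H ≺ 0 ⇒ concave.

concave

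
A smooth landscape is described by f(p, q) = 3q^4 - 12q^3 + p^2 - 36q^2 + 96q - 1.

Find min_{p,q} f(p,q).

-193

f(p,q) separates as A(p) + B(q) − 1, so its minimum is min A + min B − 1.
A'(p) = 2p vanishes at p ∈ {0}; B'(q) = 12(q - 4)(q - 1)(q + 2) vanishes at q ∈ {-2, 1, 4}.
Local minima of A (where A''>0): A(0)=0. Local minima of B: B(-2)=-192, B(4)=-192.
So the global minimum of f is A(0) + B(-2) − 1 = 0 − 192 − 1 = -193, attained at (0, -2).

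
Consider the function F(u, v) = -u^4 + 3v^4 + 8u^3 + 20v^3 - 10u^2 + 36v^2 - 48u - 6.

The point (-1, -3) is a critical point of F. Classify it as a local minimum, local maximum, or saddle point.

The mixed partial ∂²F/∂u∂v is 0, so the Hessian at any point is diag(F_uu, F_vv) = diag(4(-3u^2 + 12u - 5), 12(3v^2 + 10v + 6)).
At (-1, -3): H = diag(-80, 36).
The eigenvalues have opposite signs, so H is indefinite: a saddle point.

saddle point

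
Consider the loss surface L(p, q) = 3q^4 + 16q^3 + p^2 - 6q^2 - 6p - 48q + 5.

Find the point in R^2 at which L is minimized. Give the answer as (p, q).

(3, -4)

L(p,q) separates as A(p) + B(q) + 5, so its minimum is min A + min B + 5.
A'(p) = 2p - 6 vanishes at p ∈ {3}; B'(q) = 12(q - 1)(q + 1)(q + 4) vanishes at q ∈ {-4, -1, 1}.
Local minima of A (where A''>0): A(3)=-9. Local minima of B: B(-4)=-160, B(1)=-35.
So the global minimum of L is A(3) + B(-4) + 5 = -9 − 160 + 5 = -164, attained at (3, -4).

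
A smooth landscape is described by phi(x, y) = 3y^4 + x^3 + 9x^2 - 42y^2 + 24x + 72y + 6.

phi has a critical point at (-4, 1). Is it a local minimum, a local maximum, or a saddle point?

local maximum

The mixed partial ∂²phi/∂x∂y is 0, so the Hessian at any point is diag(phi_xx, phi_yy) = diag(6(x + 3), 12(3y^2 - 7)).
At (-4, 1): H = diag(-6, -48).
Both eigenvalues are negative, so H is negative definite: a local maximum.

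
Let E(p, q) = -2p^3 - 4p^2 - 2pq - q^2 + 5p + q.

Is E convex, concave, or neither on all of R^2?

neither

The term -2p^3 is cubic, so the Hessian is not constant.
∂²E/∂p² = -12p - 8, which takes both signs as p varies (negative for sufficiently large p). A diagonal entry of the Hessian changing sign means the Hessian is neither positive- nor negative-semidefinite on all of R^2.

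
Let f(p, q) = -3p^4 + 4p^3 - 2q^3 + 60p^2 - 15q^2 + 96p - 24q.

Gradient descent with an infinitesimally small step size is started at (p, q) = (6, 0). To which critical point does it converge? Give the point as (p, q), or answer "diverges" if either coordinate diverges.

f is separable, so gradient descent decouples: p follows -∂f/∂p, q follows -∂f/∂q.
∂f/∂p = -12(p - 4)(p + 1)(p + 2); at p=6 this is -1344, so p increases.
∂f/∂q = -6(q + 1)(q + 4); at q=0 this is -24, so q increases.
The p-coordinate has no critical point in that direction and runs off to infinity.

diverges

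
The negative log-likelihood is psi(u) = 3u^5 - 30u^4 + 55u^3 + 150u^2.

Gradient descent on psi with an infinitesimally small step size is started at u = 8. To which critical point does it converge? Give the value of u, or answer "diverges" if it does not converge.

psi'(u) = 15u(u - 5)(u - 4)(u + 1), so psi'(8) = 12960.
Gradient descent moves in the -psi' direction, i.e. u is decreasing.
The nearest critical point in that direction is u = 5, where psi'' = 450 > 0 (a local minimum). The iterate converges there.

5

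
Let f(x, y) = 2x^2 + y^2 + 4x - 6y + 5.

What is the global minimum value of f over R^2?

-6

f(x,y) separates as P(x) + Q(y) + 5, so its minimum is min P + min Q + 5.
P'(x) = 4x + 4 vanishes at x ∈ {-1}; Q'(y) = 2y - 6 vanishes at y ∈ {3}.
Local minima of P (where P''>0): P(-1)=-2. Local minima of Q: Q(3)=-9.
So the global minimum of f is P(-1) + Q(3) + 5 = -2 − 9 + 5 = -6, attained at (-1, 3).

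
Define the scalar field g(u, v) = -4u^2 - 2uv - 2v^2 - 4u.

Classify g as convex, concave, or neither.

concave

g is quadratic, so its Hessian is the constant matrix H = [[-8, -2], [-2, -4]].
det(H) = 28, tr(H) = -12.
det(H) > 0 and tr(H) < 0, so H is negative definite everywhere: concave.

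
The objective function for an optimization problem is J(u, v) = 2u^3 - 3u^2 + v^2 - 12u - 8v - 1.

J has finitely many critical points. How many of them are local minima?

1

J separates as a function of u plus a function of v, so ∇J=0 decouples.
∂J/∂u = 6(u - 2)(u + 1) = 0 at u ∈ {-1, 2}; ∂J/∂v = 2(v - 4) = 0 at v ∈ {4}.
The Hessian is diagonal: diag(J_uu, J_vv). Second derivatives: J_uu(-1)=-18, J_uu(2)=18; J_vv(4)=2.
Local minima occur where both diagonal entries positive: (2, 4). Count: 1.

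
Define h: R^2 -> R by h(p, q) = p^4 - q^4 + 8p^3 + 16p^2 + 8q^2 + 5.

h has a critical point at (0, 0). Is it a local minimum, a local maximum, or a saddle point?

local minimum

The mixed partial ∂²h/∂p∂q is 0, so the Hessian at any point is diag(h_pp, h_qq) = diag(4(3p^2 + 12p + 8), 4(-3q^2 + 4)).
At (0, 0): H = diag(32, 16).
Both eigenvalues are positive, so H is positive definite: a local minimum.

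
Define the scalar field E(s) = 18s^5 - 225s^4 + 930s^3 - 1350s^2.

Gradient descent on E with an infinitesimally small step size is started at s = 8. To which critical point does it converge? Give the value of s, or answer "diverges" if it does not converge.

5

E'(s) = 90s(s - 5)(s - 3)(s - 2), so E'(8) = 64800.
Gradient descent moves in the -E' direction, i.e. s is decreasing.
The nearest critical point in that direction is s = 5, where E'' = 2700 > 0 (a local minimum). The iterate converges there.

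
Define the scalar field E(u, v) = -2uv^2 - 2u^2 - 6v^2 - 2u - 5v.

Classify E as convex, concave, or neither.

neither

The term -2uv^2 is cubic, so the Hessian is not constant.
∂²E/∂v² = -4u - 12, which takes both signs as u varies (negative for sufficiently large u). A diagonal entry of the Hessian changing sign means the Hessian is neither positive- nor negative-semidefinite on all of R^2.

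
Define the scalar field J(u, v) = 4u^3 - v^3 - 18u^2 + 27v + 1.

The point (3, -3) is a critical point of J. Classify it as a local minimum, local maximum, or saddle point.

The mixed partial ∂²J/∂u∂v is 0, so the Hessian at any point is diag(J_uu, J_vv) = diag(12(2u - 3), -6v).
At (3, -3): H = diag(36, 18).
Both eigenvalues are positive, so H is positive definite: a local minimum.

local minimum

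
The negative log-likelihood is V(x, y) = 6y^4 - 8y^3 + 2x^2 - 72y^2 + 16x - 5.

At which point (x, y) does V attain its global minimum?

(-4, 3)

V(x,y) separates as P(x) + Q(y) − 5, so its minimum is min P + min Q − 5.
P'(x) = 4x + 16 vanishes at x ∈ {-4}; Q'(y) = 24y(y - 3)(y + 2) vanishes at y ∈ {-2, 0, 3}.
Local minima of P (where P''>0): P(-4)=-32. Local minima of Q: Q(-2)=-128, Q(3)=-378.
So the global minimum of V is P(-4) + Q(3) − 5 = -32 − 378 − 5 = -415, attained at (-4, 3).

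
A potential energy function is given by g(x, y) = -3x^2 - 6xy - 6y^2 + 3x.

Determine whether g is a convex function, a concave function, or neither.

concave

g is quadratic, so its Hessian is the constant matrix H = [[-6, -6], [-6, -12]].
det(H) = 36, tr(H) = -18.
det(H) > 0 and tr(H) < 0, so H is negative definite everywhere: concave.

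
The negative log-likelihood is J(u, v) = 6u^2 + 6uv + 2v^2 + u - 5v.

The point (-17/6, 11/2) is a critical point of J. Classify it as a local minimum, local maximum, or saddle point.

The Hessian of J is constant: H = [[12, 6], [6, 4]].
det(H) = 12·4 − 6² = 12.
det(H) > 0 and tr(H) = 16 > 0, so H is positive definite and the point is a local minimum.

local minimum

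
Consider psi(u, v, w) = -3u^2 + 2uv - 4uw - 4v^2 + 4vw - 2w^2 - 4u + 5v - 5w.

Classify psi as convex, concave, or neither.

concave

psi is quadratic, so its Hessian is the constant matrix H = [[-6, 2, -4], [2, -8, 4], [-4, 4, -4]].
Leading principal minors: -6, 44, -16.
Signs alternate −, +, − ⇒ H ≺ 0 ⇒ concave.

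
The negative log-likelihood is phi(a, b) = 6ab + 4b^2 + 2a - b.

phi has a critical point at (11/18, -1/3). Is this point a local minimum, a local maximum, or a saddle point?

saddle point

The Hessian of phi is constant: H = [[0, 6], [6, 8]].
det(H) = 0·8 − 6² = -36.
Since det(H) < 0, H is indefinite and the critical point is a saddle point.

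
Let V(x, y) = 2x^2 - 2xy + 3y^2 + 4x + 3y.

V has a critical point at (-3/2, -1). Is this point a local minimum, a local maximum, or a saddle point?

local minimum

The Hessian of V is constant: H = [[4, -2], [-2, 6]].
det(H) = 4·6 − (-2)² = 20.
det(H) > 0 and tr(H) = 10 > 0, so H is positive definite and the point is a local minimum.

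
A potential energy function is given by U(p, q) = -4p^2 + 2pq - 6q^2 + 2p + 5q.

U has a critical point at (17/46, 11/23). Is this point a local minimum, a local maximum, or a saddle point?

The Hessian of U is constant: H = [[-8, 2], [2, -12]].
det(H) = (-8)·(-12) − 2² = 92.
det(H) > 0 and tr(H) = -20 < 0, so H is negative definite and the point is a local maximum.

local maximum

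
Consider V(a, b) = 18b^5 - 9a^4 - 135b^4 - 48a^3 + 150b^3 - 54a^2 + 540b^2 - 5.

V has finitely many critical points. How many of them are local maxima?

4

V separates as a function of a plus a function of b, so ∇V=0 decouples.
∂V/∂a = -36a(a + 1)(a + 3) = 0 at a ∈ {-3, -1, 0}; ∂V/∂b = 90b(b - 4)(b - 3)(b + 1) = 0 at b ∈ {-1, 0, 3, 4}.
The Hessian is diagonal: diag(V_aa, V_bb). Second derivatives: V_aa(-3)=-216, V_aa(-1)=72, V_aa(0)=-108; V_bb(-1)=-1800, V_bb(0)=1080, V_bb(3)=-1080, V_bb(4)=1800.
Local maxima occur where both diagonal entries negative: (-3, -1), (-3, 3), (0, -1), (0, 3). Count: 4.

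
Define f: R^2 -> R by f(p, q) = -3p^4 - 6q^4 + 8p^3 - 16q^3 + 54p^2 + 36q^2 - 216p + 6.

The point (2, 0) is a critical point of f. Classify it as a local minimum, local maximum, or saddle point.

local minimum

The mixed partial ∂²f/∂p∂q is 0, so the Hessian at any point is diag(f_pp, f_qq) = diag(12(-3p^2 + 4p + 9), 24(-3q^2 - 4q + 3)).
At (2, 0): H = diag(60, 72).
Both eigenvalues are positive, so H is positive definite: a local minimum.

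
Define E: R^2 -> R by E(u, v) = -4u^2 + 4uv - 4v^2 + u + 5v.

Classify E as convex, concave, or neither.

concave

E is quadratic, so its Hessian is the constant matrix H = [[-8, 4], [4, -8]].
det(H) = 48, tr(H) = -16.
det(H) > 0 and tr(H) < 0, so H is negative definite everywhere: concave.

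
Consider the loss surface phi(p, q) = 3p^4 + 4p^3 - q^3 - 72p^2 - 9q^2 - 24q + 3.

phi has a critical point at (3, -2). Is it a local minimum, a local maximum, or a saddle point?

The mixed partial ∂²phi/∂p∂q is 0, so the Hessian at any point is diag(phi_pp, phi_qq) = diag(12(3p^2 + 2p - 12), -6(q + 3)).
At (3, -2): H = diag(252, -6).
The eigenvalues have opposite signs, so H is indefinite: a saddle point.

saddle point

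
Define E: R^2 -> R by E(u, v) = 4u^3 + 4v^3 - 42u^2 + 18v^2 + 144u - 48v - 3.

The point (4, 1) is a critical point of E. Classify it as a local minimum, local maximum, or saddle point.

local minimum

The mixed partial ∂²E/∂u∂v is 0, so the Hessian at any point is diag(E_uu, E_vv) = diag(12(2u - 7), 12(2v + 3)).
At (4, 1): H = diag(12, 60).
Both eigenvalues are positive, so H is positive definite: a local minimum.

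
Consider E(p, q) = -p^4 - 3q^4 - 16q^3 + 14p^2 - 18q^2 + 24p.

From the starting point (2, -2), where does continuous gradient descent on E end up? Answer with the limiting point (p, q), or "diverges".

E is separable, so gradient descent decouples: p follows -∂E/∂p, q follows -∂E/∂q.
∂E/∂p = -4(p - 3)(p + 1)(p + 2); at p=2 this is 48, so p decreases.
∂E/∂q = -12q(q + 1)(q + 3); at q=-2 this is -24, so q increases.
p converges to its nearest critical value -1 (a local min of the p-part); q converges to -1. The iterate converges to (-1, -1).

(-1, -1)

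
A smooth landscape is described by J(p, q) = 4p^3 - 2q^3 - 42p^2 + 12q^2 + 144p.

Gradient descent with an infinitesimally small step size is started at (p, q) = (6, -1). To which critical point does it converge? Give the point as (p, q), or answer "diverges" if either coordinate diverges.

(4, 0)

J is separable, so gradient descent decouples: p follows -∂J/∂p, q follows -∂J/∂q.
∂J/∂p = 12(p - 4)(p - 3); at p=6 this is 72, so p decreases.
∂J/∂q = -6q(q - 4); at q=-1 this is -30, so q increases.
p converges to its nearest critical value 4 (a local min of the p-part); q converges to 0. The iterate converges to (4, 0).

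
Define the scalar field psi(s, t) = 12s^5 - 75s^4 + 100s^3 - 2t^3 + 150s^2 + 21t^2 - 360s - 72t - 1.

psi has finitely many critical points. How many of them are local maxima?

psi separates as a function of s plus a function of t, so ∇psi=0 decouples.
∂psi/∂s = 60(s - 3)(s - 2)(s - 1)(s + 1) = 0 at s ∈ {-1, 1, 2, 3}; ∂psi/∂t = -6(t - 4)(t - 3) = 0 at t ∈ {3, 4}.
The Hessian is diagonal: diag(psi_ss, psi_tt). Second derivatives: psi_ss(-1)=-1440, psi_ss(1)=240, psi_ss(2)=-180, psi_ss(3)=480; psi_tt(3)=6, psi_tt(4)=-6.
Local maxima occur where both diagonal entries negative: (-1, 4), (2, 4). Count: 2.

2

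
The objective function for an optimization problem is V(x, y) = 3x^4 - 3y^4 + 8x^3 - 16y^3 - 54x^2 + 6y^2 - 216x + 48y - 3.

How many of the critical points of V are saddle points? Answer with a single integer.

V separates as a function of x plus a function of y, so ∇V=0 decouples.
∂V/∂x = 12(x - 3)(x + 2)(x + 3) = 0 at x ∈ {-3, -2, 3}; ∂V/∂y = -12(y - 1)(y + 1)(y + 4) = 0 at y ∈ {-4, -1, 1}.
The Hessian is diagonal: diag(V_xx, V_yy). Second derivatives: V_xx(-3)=72, V_xx(-2)=-60, V_xx(3)=360; V_yy(-4)=-180, V_yy(-1)=72, V_yy(1)=-120.
Saddle points occur where the two diagonal entries have opposite signs: (-3, -4), (-3, 1), (-2, -1), (3, -4), (3, 1). Count: 5.

5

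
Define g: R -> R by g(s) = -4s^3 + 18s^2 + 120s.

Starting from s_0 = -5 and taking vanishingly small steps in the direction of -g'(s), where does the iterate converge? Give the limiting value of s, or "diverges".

g'(s) = -12(s - 5)(s + 2), so g'(-5) = -360.
Gradient descent moves in the -g' direction, i.e. s is increasing.
The nearest critical point in that direction is s = -2, where g'' = 84 > 0 (a local minimum). The iterate converges there.

-2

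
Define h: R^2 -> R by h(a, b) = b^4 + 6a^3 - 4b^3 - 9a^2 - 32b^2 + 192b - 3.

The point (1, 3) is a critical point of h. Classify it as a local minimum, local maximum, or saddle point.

The mixed partial ∂²h/∂a∂b is 0, so the Hessian at any point is diag(h_aa, h_bb) = diag(18(2a - 1), 4(3b^2 - 6b - 16)).
At (1, 3): H = diag(18, -28).
The eigenvalues have opposite signs, so H is indefinite: a saddle point.

saddle point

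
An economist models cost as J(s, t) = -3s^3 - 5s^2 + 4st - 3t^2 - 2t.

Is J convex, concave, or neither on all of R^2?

neither

The term -3s^3 is cubic, so the Hessian is not constant.
∂²J/∂s² = -18s - 10, which takes both signs as s varies (negative for sufficiently large s). A diagonal entry of the Hessian changing sign means the Hessian is neither positive- nor negative-semidefinite on all of R^2.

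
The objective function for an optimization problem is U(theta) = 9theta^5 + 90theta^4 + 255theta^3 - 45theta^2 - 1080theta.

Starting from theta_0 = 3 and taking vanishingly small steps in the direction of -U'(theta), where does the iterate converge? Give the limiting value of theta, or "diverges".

U'(theta) = 45(theta - 1)(theta + 2)(theta + 3)(theta + 4), so U'(3) = 18900.
Gradient descent moves in the -U' direction, i.e. theta is decreasing.
The nearest critical point in that direction is theta = 1, where U'' = 2700 > 0 (a local minimum). The iterate converges there.

1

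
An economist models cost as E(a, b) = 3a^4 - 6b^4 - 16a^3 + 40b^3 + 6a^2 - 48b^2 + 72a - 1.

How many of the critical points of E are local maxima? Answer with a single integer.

2

E separates as a function of a plus a function of b, so ∇E=0 decouples.
∂E/∂a = 12(a - 3)(a - 2)(a + 1) = 0 at a ∈ {-1, 2, 3}; ∂E/∂b = -24b(b - 4)(b - 1) = 0 at b ∈ {0, 1, 4}.
The Hessian is diagonal: diag(E_aa, E_bb). Second derivatives: E_aa(-1)=144, E_aa(2)=-36, E_aa(3)=48; E_bb(0)=-96, E_bb(1)=72, E_bb(4)=-288.
Local maxima occur where both diagonal entries negative: (2, 0), (2, 4). Count: 2.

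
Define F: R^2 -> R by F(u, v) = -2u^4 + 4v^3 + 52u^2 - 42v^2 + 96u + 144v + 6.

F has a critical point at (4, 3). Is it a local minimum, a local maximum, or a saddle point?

local maximum

The mixed partial ∂²F/∂u∂v is 0, so the Hessian at any point is diag(F_uu, F_vv) = diag(8(-3u^2 + 13), 12(2v - 7)).
At (4, 3): H = diag(-280, -12).
Both eigenvalues are negative, so H is negative definite: a local maximum.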